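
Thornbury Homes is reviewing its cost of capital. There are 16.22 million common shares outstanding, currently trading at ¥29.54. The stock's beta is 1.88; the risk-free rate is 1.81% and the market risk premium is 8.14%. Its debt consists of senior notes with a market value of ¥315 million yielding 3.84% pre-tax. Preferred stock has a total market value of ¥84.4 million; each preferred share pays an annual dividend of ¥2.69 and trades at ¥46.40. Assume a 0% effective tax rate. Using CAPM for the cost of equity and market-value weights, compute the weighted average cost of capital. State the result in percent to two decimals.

11.27%

Cost of equity via CAPM: Re = 1.81% + 1.88 × 8.14% = 17.1132%.
Cost of preferred: Rp = 2.69 / 46.4 = 5.7974%.
Market value of equity E = 29.54 × 16.22m = 479.1388m.
Total capital V = 479.1388 + 84.4 + 315 = 878.5388.
Equity: weight = 479.1388/878.5388 = 0.5454; cost = 17.1132%.
Preferred: weight = 84.4/878.5388 = 0.0961; cost = 5.7974%.
Senior notes: weight = 315/878.5388 = 0.3585; after-tax cost = 3.84% × (1 − 0%) = 3.8400%.
WACC = 0.5454 × 17.1132% + 0.0961 × 5.7974% + 0.3585 × 3.8400% = 11.2670%.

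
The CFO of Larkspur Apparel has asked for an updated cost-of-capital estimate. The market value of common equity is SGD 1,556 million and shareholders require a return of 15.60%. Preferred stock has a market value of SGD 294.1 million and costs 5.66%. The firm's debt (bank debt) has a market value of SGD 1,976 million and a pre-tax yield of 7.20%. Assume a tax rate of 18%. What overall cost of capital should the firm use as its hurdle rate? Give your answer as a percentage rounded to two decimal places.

Total capital V = 1556 + 294.1 + 1976 = 3826.1.
Equity: weight = 1556/3826.1 = 0.4067; cost = 15.6%.
Preferred: weight = 294.1/3826.1 = 0.0769; cost = 5.66%.
Bank debt: weight = 1976/3826.1 = 0.5165; after-tax cost = 7.2% × (1 − 18%) = 5.9040%.
WACC = 0.4067 × 15.6000% + 0.0769 × 5.6600% + 0.5165 × 5.9040% = 9.8284%.

9.83%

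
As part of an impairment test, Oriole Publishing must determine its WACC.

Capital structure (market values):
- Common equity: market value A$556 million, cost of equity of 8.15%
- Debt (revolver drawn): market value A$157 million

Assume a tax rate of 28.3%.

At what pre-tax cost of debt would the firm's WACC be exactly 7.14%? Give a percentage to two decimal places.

Total capital V = 556 + 157 = 713.
Equity weight = 556/713 = 0.7798.
Revolver drawn weight = 157/713 = 0.2202.
Equity contribution = 0.7798 × 8.15% = 6.3554%.
Remaining for debt = 7.14% − 6.3554% = 0.7846%.
Rd × (1 − 28.3%) × 0.2202 = 0.7846%  ⇒  Rd = 4.9696%.

4.97%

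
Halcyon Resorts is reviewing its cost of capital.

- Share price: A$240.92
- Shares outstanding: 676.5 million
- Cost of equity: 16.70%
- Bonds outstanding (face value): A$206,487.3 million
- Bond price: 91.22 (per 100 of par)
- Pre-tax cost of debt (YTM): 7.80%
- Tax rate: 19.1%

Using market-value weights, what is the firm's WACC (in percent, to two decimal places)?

11.13%

Market value of equity E = 240.92 × 676.5m = 162982.38m. Market value of debt D = 206487.3m × 91.22/100 = 188357.71506m.
Total capital V = 162982.38 + 188357.71506 = 351340.09506.
Equity: weight = 162982.38/351340.09506 = 0.4639; cost = 16.7%.
Bonds outstanding: weight = 188357.71506/351340.09506 = 0.5361; after-tax cost = 7.8% × (1 − 19.1%) = 6.3102%.
WACC = 0.4639 × 16.7000% + 0.5361 × 6.3102% = 11.1299%.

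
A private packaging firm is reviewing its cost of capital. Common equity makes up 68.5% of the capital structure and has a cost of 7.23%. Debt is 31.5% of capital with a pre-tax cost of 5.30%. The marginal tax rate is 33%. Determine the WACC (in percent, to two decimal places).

After-tax cost of debt = 5.3% × (1 − 33%) = 3.5510%.
WACC = 0.685 × 7.2300% + 0.315 × 3.5510% = 6.0711%.

6.07%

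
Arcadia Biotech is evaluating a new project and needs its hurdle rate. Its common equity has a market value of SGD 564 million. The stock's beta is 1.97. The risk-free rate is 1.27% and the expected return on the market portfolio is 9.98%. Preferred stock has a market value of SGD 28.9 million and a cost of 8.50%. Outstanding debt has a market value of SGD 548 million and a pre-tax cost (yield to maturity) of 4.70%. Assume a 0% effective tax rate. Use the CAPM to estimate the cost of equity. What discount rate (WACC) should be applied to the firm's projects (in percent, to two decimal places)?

11.58%

Market risk premium = 9.98% − 1.27% = 8.71%.
Cost of equity via CAPM: Re = 1.27% + 1.97 × 8.71% = 18.4287%.
Total capital V = 564 + 28.9 + 548 = 1140.9.
Equity: weight = 564/1140.9 = 0.4943; cost = 18.4287%.
Preferred: weight = 28.9/1140.9 = 0.0253; cost = 8.5%.
Debt: weight = 548/1140.9 = 0.4803; after-tax cost = 4.7% × (1 − 0%) = 4.7000%.
WACC = 0.4943 × 18.4287% + 0.0253 × 8.5000% + 0.4803 × 4.7000% = 11.5830%.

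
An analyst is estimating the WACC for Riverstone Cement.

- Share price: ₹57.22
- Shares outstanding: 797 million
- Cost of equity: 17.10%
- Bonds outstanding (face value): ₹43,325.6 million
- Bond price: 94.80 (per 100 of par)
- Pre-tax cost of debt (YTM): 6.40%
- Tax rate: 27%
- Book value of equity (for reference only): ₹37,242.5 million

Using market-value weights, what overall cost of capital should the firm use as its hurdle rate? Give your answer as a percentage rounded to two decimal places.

Market value of equity E = 57.22 × 797m = 45604.34m. Market value of debt D = 43325.6m × 94.8/100 = 41072.6688m.
Total capital V = 45604.34 + 41072.6688 = 86677.0088.
Equity: weight = 45604.34/86677.0088 = 0.5261; cost = 17.1%.
Bonds outstanding: weight = 41072.6688/86677.0088 = 0.4739; after-tax cost = 6.4% × (1 − 27%) = 4.6720%.
WACC = 0.5261 × 17.1000% + 0.4739 × 4.6720% = 11.2109%.

11.21%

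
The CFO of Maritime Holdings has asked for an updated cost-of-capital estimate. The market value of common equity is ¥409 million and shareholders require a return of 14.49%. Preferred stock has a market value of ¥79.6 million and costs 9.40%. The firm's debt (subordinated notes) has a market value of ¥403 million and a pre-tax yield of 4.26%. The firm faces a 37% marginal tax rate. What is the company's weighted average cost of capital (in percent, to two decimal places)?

Total capital V = 409 + 79.6 + 403 = 891.6.
Equity: weight = 409/891.6 = 0.4587; cost = 14.49%.
Preferred: weight = 79.6/891.6 = 0.0893; cost = 9.4%.
Subordinated notes: weight = 403/891.6 = 0.4520; after-tax cost = 4.26% × (1 − 37%) = 2.6838%.
WACC = 0.4587 × 14.4900% + 0.0893 × 9.4000% + 0.4520 × 2.6838% = 8.6992%.

8.70%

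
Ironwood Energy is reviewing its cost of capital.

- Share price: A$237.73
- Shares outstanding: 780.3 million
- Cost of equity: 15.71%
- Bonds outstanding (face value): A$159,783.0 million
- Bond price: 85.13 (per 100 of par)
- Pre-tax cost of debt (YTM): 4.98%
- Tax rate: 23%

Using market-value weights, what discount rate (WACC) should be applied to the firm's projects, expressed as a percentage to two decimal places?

Market value of equity E = 237.73 × 780.3m = 185500.719m. Market value of debt D = 159783m × 85.13/100 = 136023.2679m.
Total capital V = 185500.719 + 136023.2679 = 321523.9869.
Equity: weight = 185500.719/321523.9869 = 0.5769; cost = 15.71%.
Bonds outstanding: weight = 136023.2679/321523.9869 = 0.4231; after-tax cost = 4.98% × (1 − 23%) = 3.8346%.
WACC = 0.5769 × 15.7100% + 0.4231 × 3.8346% = 10.6860%.

10.69%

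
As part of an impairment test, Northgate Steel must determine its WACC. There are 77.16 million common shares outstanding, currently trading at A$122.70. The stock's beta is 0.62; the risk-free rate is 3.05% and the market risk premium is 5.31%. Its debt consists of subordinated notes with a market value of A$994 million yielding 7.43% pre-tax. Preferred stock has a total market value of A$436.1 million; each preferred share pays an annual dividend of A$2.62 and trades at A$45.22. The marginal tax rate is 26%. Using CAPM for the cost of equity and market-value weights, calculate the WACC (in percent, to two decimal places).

6.24%

Cost of equity via CAPM: Re = 3.05% + 0.62 × 5.31% = 6.3422%.
Cost of preferred: Rp = 2.62 / 45.22 = 5.7939%.
Market value of equity E = 122.7 × 77.16m = 9467.532m.
Total capital V = 9467.532 + 436.1 + 994 = 10897.632.
Equity: weight = 9467.532/10897.632 = 0.8688; cost = 6.3422%.
Preferred: weight = 436.1/10897.632 = 0.0400; cost = 5.7939%.
Subordinated notes: weight = 994/10897.632 = 0.0912; after-tax cost = 7.43% × (1 − 26%) = 5.4982%.
WACC = 0.8688 × 6.3422% + 0.0400 × 5.7939% + 0.0912 × 5.4982% = 6.2433%.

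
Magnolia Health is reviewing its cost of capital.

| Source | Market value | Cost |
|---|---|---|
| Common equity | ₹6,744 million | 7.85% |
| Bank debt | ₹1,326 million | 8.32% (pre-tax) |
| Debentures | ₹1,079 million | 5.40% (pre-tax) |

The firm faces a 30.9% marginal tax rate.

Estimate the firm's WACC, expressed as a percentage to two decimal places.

Total capital V = 6744 + 1326 + 1079 = 9149.
Equity: weight = 6744/9149 = 0.7371; cost = 7.85%.
Bank debt: weight = 1326/9149 = 0.1449; after-tax cost = 8.32% × (1 − 30.9%) = 5.7491%.
Debentures: weight = 1079/9149 = 0.1179; after-tax cost = 5.4% × (1 − 30.9%) = 3.7314%.
WACC = 0.7371 × 7.8500% + 0.1449 × 5.7491% + 0.1179 × 3.7314% = 7.0598%.

7.06%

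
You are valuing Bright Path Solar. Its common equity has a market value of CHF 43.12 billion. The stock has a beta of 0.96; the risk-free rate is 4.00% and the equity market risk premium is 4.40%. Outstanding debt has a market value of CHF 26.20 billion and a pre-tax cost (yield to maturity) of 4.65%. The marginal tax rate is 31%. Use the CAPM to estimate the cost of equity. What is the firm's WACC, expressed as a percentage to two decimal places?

6.33%

Cost of equity via CAPM: Re = 4.0% + 0.96 × 4.4% = 8.2240%.
Total capital V = 43.12 + 26.2 = 69.32.
Equity: weight = 43.12/69.32 = 0.6220; cost = 8.224%.
Debt: weight = 26.2/69.32 = 0.3780; after-tax cost = 4.65% × (1 − 31%) = 3.2085%.
WACC = 0.6220 × 8.2240% + 0.3780 × 3.2085% = 6.3284%.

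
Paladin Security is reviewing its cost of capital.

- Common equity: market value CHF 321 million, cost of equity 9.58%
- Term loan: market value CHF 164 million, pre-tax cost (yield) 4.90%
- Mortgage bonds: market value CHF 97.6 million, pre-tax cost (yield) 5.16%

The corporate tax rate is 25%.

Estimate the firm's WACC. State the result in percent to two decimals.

6.96%

Total capital V = 321 + 164 + 97.6 = 582.6.
Equity: weight = 321/582.6 = 0.5510; cost = 9.58%.
Term loan: weight = 164/582.6 = 0.2815; after-tax cost = 4.9% × (1 − 25%) = 3.6750%.
Mortgage bonds: weight = 97.6/582.6 = 0.1675; after-tax cost = 5.16% × (1 − 25%) = 3.8700%.
WACC = 0.5510 × 9.5800% + 0.2815 × 3.6750% + 0.1675 × 3.8700% = 6.9612%.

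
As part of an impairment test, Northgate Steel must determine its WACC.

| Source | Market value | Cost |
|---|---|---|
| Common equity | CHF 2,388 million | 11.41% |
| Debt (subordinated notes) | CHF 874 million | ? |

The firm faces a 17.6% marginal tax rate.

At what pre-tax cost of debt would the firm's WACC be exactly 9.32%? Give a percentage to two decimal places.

4.38%

Total capital V = 2388 + 874 = 3262.
Equity weight = 2388/3262 = 0.7321.
Subordinated notes weight = 874/3262 = 0.2679.
Equity contribution = 0.7321 × 11.41% = 8.3529%.
Remaining for debt = 9.32% − 8.3529% = 0.9671%.
Rd × (1 − 17.6%) × 0.2679 = 0.9671%  ⇒  Rd = 4.3805%.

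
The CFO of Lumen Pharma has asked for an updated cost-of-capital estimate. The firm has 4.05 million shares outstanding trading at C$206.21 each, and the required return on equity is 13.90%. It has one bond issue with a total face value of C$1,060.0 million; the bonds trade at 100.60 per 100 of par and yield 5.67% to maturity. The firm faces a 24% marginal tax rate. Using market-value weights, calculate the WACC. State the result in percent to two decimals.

8.52%

Market value of equity E = 206.21 × 4.05m = 835.1505m. Market value of debt D = 1060m × 100.6/100 = 1066.36m.
Total capital V = 835.1505 + 1066.36 = 1901.5105.
Equity: weight = 835.1505/1901.5105 = 0.4392; cost = 13.9%.
Bonds outstanding: weight = 1066.36/1901.5105 = 0.5608; after-tax cost = 5.67% × (1 − 24%) = 4.3092%.
WACC = 0.4392 × 13.9000% + 0.5608 × 4.3092% = 8.5215%.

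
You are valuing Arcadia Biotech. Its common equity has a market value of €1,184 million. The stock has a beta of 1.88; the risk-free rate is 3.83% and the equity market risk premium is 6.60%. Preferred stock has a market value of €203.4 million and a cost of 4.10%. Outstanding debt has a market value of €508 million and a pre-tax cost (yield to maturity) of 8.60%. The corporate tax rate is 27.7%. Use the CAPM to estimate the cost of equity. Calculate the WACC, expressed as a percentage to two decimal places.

12.25%

Cost of equity via CAPM: Re = 3.83% + 1.88 × 6.6% = 16.2380%.
Total capital V = 1184 + 203.4 + 508 = 1895.4.
Equity: weight = 1184/1895.4 = 0.6247; cost = 16.238%.
Preferred: weight = 203.4/1895.4 = 0.1073; cost = 4.1%.
Debt: weight = 508/1895.4 = 0.2680; after-tax cost = 8.6% × (1 − 27.7%) = 6.2178%.
WACC = 0.6247 × 16.2380% + 0.1073 × 4.1000% + 0.2680 × 6.2178% = 12.2499%.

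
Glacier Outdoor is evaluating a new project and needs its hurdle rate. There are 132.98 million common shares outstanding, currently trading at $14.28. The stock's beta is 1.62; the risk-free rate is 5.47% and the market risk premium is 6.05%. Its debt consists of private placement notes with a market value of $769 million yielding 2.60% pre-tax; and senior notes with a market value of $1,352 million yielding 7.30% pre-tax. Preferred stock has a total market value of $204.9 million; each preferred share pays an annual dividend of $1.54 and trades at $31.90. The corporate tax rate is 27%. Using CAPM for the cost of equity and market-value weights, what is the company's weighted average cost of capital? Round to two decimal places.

Cost of equity via CAPM: Re = 5.47% + 1.62 × 6.05% = 15.2710%.
Cost of preferred: Rp = 1.54 / 31.9 = 4.8276%.
Market value of equity E = 14.28 × 132.98m = 1898.9544m.
Total capital V = 1898.9544 + 204.9 + 769 + 1352 = 4224.8544.
Equity: weight = 1898.9544/4224.8544 = 0.4495; cost = 15.271%.
Preferred: weight = 204.9/4224.8544 = 0.0485; cost = 4.8276%.
Private placement notes: weight = 769/4224.8544 = 0.1820; after-tax cost = 2.6% × (1 − 27%) = 1.8980%.
Senior notes: weight = 1352/4224.8544 = 0.3200; after-tax cost = 7.3% × (1 − 27%) = 5.3290%.
WACC = 0.4495 × 15.2710% + 0.0485 × 4.8276% + 0.1820 × 1.8980% + 0.3200 × 5.3290% = 9.1488%.

9.15%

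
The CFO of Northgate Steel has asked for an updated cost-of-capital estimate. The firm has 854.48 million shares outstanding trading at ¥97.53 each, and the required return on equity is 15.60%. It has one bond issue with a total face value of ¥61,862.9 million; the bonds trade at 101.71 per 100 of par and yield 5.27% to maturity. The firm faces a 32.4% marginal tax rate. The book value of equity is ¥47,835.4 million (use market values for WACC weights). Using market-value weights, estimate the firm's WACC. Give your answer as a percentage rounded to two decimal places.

Market value of equity E = 97.53 × 854.48m = 83337.4344m. Market value of debt D = 61862.9m × 101.71/100 = 62920.75559m.
Total capital V = 83337.4344 + 62920.75559 = 146258.18999.
Equity: weight = 83337.4344/146258.18999 = 0.5698; cost = 15.6%.
Bonds outstanding: weight = 62920.75559/146258.18999 = 0.4302; after-tax cost = 5.27% × (1 − 32.4%) = 3.5625%.
WACC = 0.5698 × 15.6000% + 0.4302 × 3.5625% = 10.4214%.

10.42%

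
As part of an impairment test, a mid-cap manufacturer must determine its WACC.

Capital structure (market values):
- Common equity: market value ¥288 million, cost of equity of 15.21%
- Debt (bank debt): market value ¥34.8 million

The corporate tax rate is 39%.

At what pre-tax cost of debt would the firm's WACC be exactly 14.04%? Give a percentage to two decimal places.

7.14%

Total capital V = 288 + 34.8 = 322.8.
Equity weight = 288/322.8 = 0.8922.
Bank debt weight = 34.8/322.8 = 0.1078.
Equity contribution = 0.8922 × 15.21% = 13.5703%.
Remaining for debt = 14.04% − 13.5703% = 0.4697%.
Rd × (1 − 39%) × 0.1078 = 0.4697%  ⇒  Rd = 7.1430%.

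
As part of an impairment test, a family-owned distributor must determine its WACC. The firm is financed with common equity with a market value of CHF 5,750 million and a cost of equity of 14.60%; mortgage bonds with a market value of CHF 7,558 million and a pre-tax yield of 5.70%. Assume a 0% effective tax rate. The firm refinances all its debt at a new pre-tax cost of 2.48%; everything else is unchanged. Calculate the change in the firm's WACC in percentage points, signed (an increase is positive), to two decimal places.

Current WACC:
Total capital V = 5750 + 7558 = 13308.
Equity: weight = 5750/13308 = 0.4321; cost = 14.6%.
Mortgage bonds: weight = 7558/13308 = 0.5679; after-tax cost = 5.7% × (1 − 0%) = 5.7000%.
WACC = 0.4321 × 14.6000% + 0.5679 × 5.7000% = 9.5454%.
After the change:
Total capital V = 5750 + 7558 = 13308.
Equity: weight = 5750/13308 = 0.4321; cost = 14.6%.
Mortgage bonds: weight = 7558/13308 = 0.5679; after-tax cost = 2.48% × (1 − 0%) = 2.4800%.
WACC = 0.4321 × 14.6000% + 0.5679 × 2.4800% = 7.7167%.
Change in WACC = 7.7167% − 9.5454% = -1.8287 pp.

-1.83 pp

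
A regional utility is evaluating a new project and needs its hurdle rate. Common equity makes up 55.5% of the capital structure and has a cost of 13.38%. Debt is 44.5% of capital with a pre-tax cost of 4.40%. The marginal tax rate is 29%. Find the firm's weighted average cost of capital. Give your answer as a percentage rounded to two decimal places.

After-tax cost of debt = 4.4% × (1 − 29%) = 3.1240%.
WACC = 0.555 × 13.3800% + 0.445 × 3.1240% = 8.8161%.

8.82%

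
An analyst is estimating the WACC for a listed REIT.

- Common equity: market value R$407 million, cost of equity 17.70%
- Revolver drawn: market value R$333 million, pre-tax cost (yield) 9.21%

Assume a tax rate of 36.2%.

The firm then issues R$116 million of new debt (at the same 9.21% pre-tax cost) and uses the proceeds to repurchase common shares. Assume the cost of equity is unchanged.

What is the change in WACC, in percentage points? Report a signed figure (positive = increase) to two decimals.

Current WACC:
Total capital V = 407 + 333 = 740.
Equity: weight = 407/740 = 0.5500; cost = 17.7%.
Revolver drawn: weight = 333/740 = 0.4500; after-tax cost = 9.21% × (1 − 36.2%) = 5.8760%.
WACC = 0.5500 × 17.7000% + 0.4500 × 5.8760% = 12.3792%.
After the change:
Total capital V = 291 + 449 = 740.
Equity: weight = 291/740 = 0.3932; cost = 17.7%.
Revolver drawn: weight = 449/740 = 0.6068; after-tax cost = 9.21% × (1 − 36.2%) = 5.8760%.
WACC = 0.3932 × 17.7000% + 0.6068 × 5.8760% = 10.5257%.
Change in WACC = 10.5257% − 12.3792% = -1.8535 pp.

-1.85 pp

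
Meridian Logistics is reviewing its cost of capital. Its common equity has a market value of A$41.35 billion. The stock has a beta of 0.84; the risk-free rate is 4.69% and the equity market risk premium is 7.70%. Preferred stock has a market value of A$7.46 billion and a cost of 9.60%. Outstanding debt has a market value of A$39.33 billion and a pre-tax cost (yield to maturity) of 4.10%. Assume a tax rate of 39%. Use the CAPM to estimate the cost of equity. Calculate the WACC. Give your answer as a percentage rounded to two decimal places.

7.16%

Cost of equity via CAPM: Re = 4.69% + 0.84 × 7.7% = 11.1580%.
Total capital V = 41.35 + 7.46 + 39.33 = 88.14.
Equity: weight = 41.35/88.14 = 0.4691; cost = 11.158%.
Preferred: weight = 7.46/88.14 = 0.0846; cost = 9.6%.
Debt: weight = 39.33/88.14 = 0.4462; after-tax cost = 4.1% × (1 − 39%) = 2.5010%.
WACC = 0.4691 × 11.1580% + 0.0846 × 9.6000% + 0.4462 × 2.5010% = 7.1632%.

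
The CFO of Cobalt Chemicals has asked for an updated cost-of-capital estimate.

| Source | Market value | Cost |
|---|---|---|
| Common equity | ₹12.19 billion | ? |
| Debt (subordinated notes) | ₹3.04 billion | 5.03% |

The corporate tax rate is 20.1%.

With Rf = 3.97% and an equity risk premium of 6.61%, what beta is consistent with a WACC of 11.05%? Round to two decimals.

Total capital V = 12.19 + 3.04 = 15.23.
Equity weight = 12.19/15.23 = 0.8004.
Subordinated notes weight = 3.04/15.23 = 0.1996.
Debt contribution = 0.1996 × 5.03% × (1 − 20.1%) = 0.8022%.
Required equity contribution = 11.05% − 0.8022% = 10.2478%  ⇒  Re = 12.8034%.
CAPM: 12.8034% = 3.97% + β × 6.61%  ⇒  β = 1.3364.

1.34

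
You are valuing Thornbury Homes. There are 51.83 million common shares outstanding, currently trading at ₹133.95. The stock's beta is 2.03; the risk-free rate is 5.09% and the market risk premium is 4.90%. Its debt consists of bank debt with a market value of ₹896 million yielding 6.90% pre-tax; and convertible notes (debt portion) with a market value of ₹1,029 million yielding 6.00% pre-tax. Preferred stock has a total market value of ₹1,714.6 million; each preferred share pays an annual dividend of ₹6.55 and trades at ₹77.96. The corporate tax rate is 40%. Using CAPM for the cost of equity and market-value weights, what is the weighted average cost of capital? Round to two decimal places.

Cost of equity via CAPM: Re = 5.09% + 2.03 × 4.9% = 15.0370%.
Cost of preferred: Rp = 6.55 / 77.96 = 8.4017%.
Market value of equity E = 133.95 × 51.83m = 6942.6285m.
Total capital V = 6942.6285 + 1714.6 + 896 + 1029 = 10582.2285.
Equity: weight = 6942.6285/10582.2285 = 0.6561; cost = 15.037%.
Preferred: weight = 1714.6/10582.2285 = 0.1620; cost = 8.4017%.
Bank debt: weight = 896/10582.2285 = 0.0847; after-tax cost = 6.9% × (1 − 40%) = 4.1400%.
Convertible notes (debt portion): weight = 1029/10582.2285 = 0.0972; after-tax cost = 6% × (1 − 40%) = 3.6000%.
WACC = 0.6561 × 15.0370% + 0.1620 × 8.4017% + 0.0847 × 4.1400% + 0.0972 × 3.6000% = 11.9271%.

11.93%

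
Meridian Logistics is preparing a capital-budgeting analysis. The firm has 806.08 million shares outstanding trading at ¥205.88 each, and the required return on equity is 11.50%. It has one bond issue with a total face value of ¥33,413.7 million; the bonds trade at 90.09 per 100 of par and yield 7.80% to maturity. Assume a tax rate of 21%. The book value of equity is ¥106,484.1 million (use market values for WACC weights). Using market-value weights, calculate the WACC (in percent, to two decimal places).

10.68%

Market value of equity E = 205.88 × 806.08m = 165955.7504m. Market value of debt D = 33413.7m × 90.09/100 = 30102.40233m.
Total capital V = 165955.7504 + 30102.40233 = 196058.15273.
Equity: weight = 165955.7504/196058.15273 = 0.8465; cost = 11.5%.
Bonds outstanding: weight = 30102.40233/196058.15273 = 0.1535; after-tax cost = 7.8% × (1 − 21%) = 6.1620%.
WACC = 0.8465 × 11.5000% + 0.1535 × 6.1620% = 10.6804%.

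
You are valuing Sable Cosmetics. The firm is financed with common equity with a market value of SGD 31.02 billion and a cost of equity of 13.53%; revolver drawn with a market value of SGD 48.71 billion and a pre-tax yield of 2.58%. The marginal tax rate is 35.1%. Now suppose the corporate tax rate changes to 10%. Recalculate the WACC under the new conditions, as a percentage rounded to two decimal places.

6.68%

After the change:
Total capital V = 31.02 + 48.71 = 79.73.
Equity: weight = 31.02/79.73 = 0.3891; cost = 13.53%.
Revolver drawn: weight = 48.71/79.73 = 0.6109; after-tax cost = 2.58% × (1 − 10%) = 2.3220%.
WACC = 0.3891 × 13.5300% + 0.6109 × 2.3220% = 6.6826%.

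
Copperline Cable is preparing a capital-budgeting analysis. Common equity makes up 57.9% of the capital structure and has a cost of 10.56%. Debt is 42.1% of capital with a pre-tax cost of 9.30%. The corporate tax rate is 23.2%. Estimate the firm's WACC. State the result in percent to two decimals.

After-tax cost of debt = 9.3% × (1 − 23.2%) = 7.1424%.
WACC = 0.579 × 10.5600% + 0.421 × 7.1424% = 9.1212%.

9.12%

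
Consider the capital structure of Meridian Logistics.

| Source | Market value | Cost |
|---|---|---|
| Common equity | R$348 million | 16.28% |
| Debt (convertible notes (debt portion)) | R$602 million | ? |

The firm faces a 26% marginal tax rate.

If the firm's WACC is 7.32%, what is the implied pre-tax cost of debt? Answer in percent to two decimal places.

Total capital V = 348 + 602 = 950.
Equity weight = 348/950 = 0.3663.
Convertible notes (debt portion) weight = 602/950 = 0.6337.
Equity contribution = 0.3663 × 16.28% = 5.9636%.
Remaining for debt = 7.32% − 5.9636% = 1.3564%.
Rd × (1 − 26%) × 0.6337 = 1.3564%  ⇒  Rd = 2.8925%.

2.89%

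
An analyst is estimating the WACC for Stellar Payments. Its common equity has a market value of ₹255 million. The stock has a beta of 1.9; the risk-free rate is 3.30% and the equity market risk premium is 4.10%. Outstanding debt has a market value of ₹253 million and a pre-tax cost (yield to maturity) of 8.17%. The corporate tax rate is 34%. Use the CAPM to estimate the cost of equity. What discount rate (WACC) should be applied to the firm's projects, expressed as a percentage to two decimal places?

Cost of equity via CAPM: Re = 3.3% + 1.9 × 4.1% = 11.0900%.
Total capital V = 255 + 253 = 508.
Equity: weight = 255/508 = 0.5020; cost = 11.09%.
Debt: weight = 253/508 = 0.4980; after-tax cost = 8.17% × (1 − 34%) = 5.3922%.
WACC = 0.5020 × 11.0900% + 0.4980 × 5.3922% = 8.2523%.

8.25%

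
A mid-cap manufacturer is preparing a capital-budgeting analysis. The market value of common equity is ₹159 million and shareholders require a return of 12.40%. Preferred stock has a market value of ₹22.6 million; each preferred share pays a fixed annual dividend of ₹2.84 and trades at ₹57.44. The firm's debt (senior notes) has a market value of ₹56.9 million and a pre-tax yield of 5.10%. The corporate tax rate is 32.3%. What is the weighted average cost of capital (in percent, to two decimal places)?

Cost of preferred: Rp = 2.84 / 57.44 = 4.9443%.
Total capital V = 159 + 22.6 + 56.9 = 238.5.
Equity: weight = 159/238.5 = 0.6667; cost = 12.4%.
Preferred: weight = 22.6/238.5 = 0.0948; cost = 4.9443%.
Senior notes: weight = 56.9/238.5 = 0.2386; after-tax cost = 5.1% × (1 − 32.3%) = 3.4527%.
WACC = 0.6667 × 12.4000% + 0.0948 × 4.9443% + 0.2386 × 3.4527% = 9.5589%.

9.56%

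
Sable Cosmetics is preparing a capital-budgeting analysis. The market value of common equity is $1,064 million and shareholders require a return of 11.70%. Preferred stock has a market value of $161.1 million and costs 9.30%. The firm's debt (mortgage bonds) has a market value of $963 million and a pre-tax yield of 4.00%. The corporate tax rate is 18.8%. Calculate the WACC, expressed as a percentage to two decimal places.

7.80%

Total capital V = 1064 + 161.1 + 963 = 2188.1.
Equity: weight = 1064/2188.1 = 0.4863; cost = 11.7%.
Preferred: weight = 161.1/2188.1 = 0.0736; cost = 9.3%.
Mortgage bonds: weight = 963/2188.1 = 0.4401; after-tax cost = 4% × (1 − 18.8%) = 3.2480%.
WACC = 0.4863 × 11.7000% + 0.0736 × 9.3000% + 0.4401 × 3.2480% = 7.8035%.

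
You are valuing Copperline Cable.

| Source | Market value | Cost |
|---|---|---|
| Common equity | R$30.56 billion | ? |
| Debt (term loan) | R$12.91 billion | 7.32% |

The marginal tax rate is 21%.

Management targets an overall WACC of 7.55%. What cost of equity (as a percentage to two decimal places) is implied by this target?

8.30%

Total capital V = 30.56 + 12.91 = 43.47.
Equity weight = 30.56/43.47 = 0.7030.
Term loan weight = 12.91/43.47 = 0.2970.
Debt contribution = 0.2970 × 7.32% × (1 − 21%) = 1.7174%.
Required equity contribution = 7.55% − 1.7174% = 5.8326%.
Re = 5.8326% / 0.7030 = 8.2965%.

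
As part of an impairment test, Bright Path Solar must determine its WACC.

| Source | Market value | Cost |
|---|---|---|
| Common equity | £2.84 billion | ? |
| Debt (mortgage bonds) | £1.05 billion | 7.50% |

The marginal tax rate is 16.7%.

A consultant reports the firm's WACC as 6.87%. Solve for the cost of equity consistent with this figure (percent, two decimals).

7.10%

Total capital V = 2.84 + 1.05 = 3.89.
Equity weight = 2.84/3.89 = 0.7301.
Mortgage bonds weight = 1.05/3.89 = 0.2699.
Debt contribution = 0.2699 × 7.5% × (1 − 16.7%) = 1.6863%.
Required equity contribution = 6.87% − 1.6863% = 5.1837%.
Re = 5.1837% / 0.7301 = 7.1001%.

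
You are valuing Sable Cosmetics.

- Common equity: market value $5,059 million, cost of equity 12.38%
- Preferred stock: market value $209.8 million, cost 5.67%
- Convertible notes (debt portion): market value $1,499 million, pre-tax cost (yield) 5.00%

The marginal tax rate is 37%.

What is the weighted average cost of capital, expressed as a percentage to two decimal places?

10.13%

Total capital V = 5059 + 209.8 + 1499 = 6767.8.
Equity: weight = 5059/6767.8 = 0.7475; cost = 12.38%.
Preferred: weight = 209.8/6767.8 = 0.0310; cost = 5.67%.
Convertible notes (debt portion): weight = 1499/6767.8 = 0.2215; after-tax cost = 5% × (1 − 37%) = 3.1500%.
WACC = 0.7475 × 12.3800% + 0.0310 × 5.6700% + 0.2215 × 3.1500% = 10.1276%.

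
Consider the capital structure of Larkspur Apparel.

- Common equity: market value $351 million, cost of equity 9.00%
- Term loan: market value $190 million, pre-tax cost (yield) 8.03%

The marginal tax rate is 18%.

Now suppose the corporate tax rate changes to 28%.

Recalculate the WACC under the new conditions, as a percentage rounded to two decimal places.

7.87%

After the change:
Total capital V = 351 + 190 = 541.
Equity: weight = 351/541 = 0.6488; cost = 9%.
Term loan: weight = 190/541 = 0.3512; after-tax cost = 8.03% × (1 − 28%) = 5.7816%.
WACC = 0.6488 × 9.0000% + 0.3512 × 5.7816% = 7.8697%.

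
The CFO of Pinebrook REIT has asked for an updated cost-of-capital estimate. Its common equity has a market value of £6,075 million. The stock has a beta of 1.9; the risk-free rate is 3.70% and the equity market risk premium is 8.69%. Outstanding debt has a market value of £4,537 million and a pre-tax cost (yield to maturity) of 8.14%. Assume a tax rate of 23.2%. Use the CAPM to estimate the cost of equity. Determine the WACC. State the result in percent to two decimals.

Cost of equity via CAPM: Re = 3.7% + 1.9 × 8.69% = 20.2110%.
Total capital V = 6075 + 4537 = 10612.
Equity: weight = 6075/10612 = 0.5725; cost = 20.211%.
Debt: weight = 4537/10612 = 0.4275; after-tax cost = 8.14% × (1 − 23.2%) = 6.2515%.
WACC = 0.5725 × 20.2110% + 0.4275 × 6.2515% = 14.2428%.

14.24%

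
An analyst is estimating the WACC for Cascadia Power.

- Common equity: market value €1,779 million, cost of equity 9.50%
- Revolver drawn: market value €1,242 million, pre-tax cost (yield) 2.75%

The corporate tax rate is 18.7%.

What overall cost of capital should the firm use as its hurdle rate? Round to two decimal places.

6.51%

Total capital V = 1779 + 1242 = 3021.
Equity: weight = 1779/3021 = 0.5889; cost = 9.5%.
Revolver drawn: weight = 1242/3021 = 0.4111; after-tax cost = 2.75% × (1 − 18.7%) = 2.2357%.
WACC = 0.5889 × 9.5000% + 0.4111 × 2.2357% = 6.5135%.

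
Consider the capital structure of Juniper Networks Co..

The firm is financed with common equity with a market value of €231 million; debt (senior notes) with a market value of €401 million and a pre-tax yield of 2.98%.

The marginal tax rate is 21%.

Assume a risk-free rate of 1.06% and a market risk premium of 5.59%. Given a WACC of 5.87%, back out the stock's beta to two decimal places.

1.95

Total capital V = 231 + 401 = 632.
Equity weight = 231/632 = 0.3655.
Senior notes weight = 401/632 = 0.6345.
Debt contribution = 0.6345 × 2.98% × (1 − 21%) = 1.4937%.
Required equity contribution = 5.87% − 1.4937% = 4.3763%  ⇒  Re = 11.9732%.
CAPM: 11.9732% = 1.06% + β × 5.59%  ⇒  β = 1.9523.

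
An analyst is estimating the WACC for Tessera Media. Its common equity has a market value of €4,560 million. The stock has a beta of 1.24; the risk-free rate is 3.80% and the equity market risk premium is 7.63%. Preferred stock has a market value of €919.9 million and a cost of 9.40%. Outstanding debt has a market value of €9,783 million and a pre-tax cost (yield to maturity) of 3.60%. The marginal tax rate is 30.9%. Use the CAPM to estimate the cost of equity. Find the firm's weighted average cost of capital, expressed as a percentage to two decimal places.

Cost of equity via CAPM: Re = 3.8% + 1.24 × 7.63% = 13.2612%.
Total capital V = 4560 + 919.9 + 9783 = 15262.9.
Equity: weight = 4560/15262.9 = 0.2988; cost = 13.2612%.
Preferred: weight = 919.9/15262.9 = 0.0603; cost = 9.4%.
Debt: weight = 9783/15262.9 = 0.6410; after-tax cost = 3.6% × (1 − 30.9%) = 2.4876%.
WACC = 0.2988 × 13.2612% + 0.0603 × 9.4000% + 0.6410 × 2.4876% = 6.1230%.

6.12%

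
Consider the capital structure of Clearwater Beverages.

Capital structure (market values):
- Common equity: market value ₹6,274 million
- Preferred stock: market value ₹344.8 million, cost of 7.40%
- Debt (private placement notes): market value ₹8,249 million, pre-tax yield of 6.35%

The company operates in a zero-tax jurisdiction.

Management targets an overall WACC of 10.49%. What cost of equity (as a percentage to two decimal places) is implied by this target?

16.10%

Total capital V = 6274 + 344.8 + 8249 = 14867.8.
Equity weight = 6274/14867.8 = 0.4220.
Preferred weight = 344.8/14867.8 = 0.0232.
Private placement notes weight = 8249/14867.8 = 0.5548.
Debt contribution = 0.5548 × 6.35% × (1 − 0%) = 3.5231%.
Preferred contribution = 0.0232 × 7.4% = 0.1716%.
Required equity contribution = 10.49% − 3.6947% = 6.7953%.
Re = 6.7953% / 0.4220 = 16.1031%.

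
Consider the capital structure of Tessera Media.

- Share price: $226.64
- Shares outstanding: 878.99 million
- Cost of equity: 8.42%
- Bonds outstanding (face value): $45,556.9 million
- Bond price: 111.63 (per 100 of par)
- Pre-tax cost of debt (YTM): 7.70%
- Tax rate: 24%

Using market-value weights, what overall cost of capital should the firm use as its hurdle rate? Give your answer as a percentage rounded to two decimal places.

7.90%

Market value of equity E = 226.64 × 878.99m = 199214.2936m. Market value of debt D = 45556.9m × 111.63/100 = 50855.16747m.
Total capital V = 199214.2936 + 50855.16747 = 250069.46107.
Equity: weight = 199214.2936/250069.46107 = 0.7966; cost = 8.42%.
Bonds outstanding: weight = 50855.16747/250069.46107 = 0.2034; after-tax cost = 7.7% × (1 − 24%) = 5.8520%.
WACC = 0.7966 × 8.4200% + 0.2034 × 5.8520% = 7.8978%.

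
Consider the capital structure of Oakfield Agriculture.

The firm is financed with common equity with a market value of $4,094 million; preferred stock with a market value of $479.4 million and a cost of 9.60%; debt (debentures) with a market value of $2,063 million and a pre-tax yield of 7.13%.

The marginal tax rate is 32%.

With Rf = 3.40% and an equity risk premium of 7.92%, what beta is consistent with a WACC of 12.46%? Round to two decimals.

Total capital V = 4094 + 479.4 + 2063 = 6636.4.
Equity weight = 4094/6636.4 = 0.6169.
Preferred weight = 479.4/6636.4 = 0.0722.
Debentures weight = 2063/6636.4 = 0.3109.
Debt contribution = 0.3109 × 7.13% × (1 − 32%) = 1.5072%.
Preferred contribution = 0.0722 × 9.6% = 0.6935%.
Required equity contribution = 12.46% − 2.2007% = 10.2593%  ⇒  Re = 16.6304%.
CAPM: 16.6304% = 3.4% + β × 7.92%  ⇒  β = 1.6705.

1.67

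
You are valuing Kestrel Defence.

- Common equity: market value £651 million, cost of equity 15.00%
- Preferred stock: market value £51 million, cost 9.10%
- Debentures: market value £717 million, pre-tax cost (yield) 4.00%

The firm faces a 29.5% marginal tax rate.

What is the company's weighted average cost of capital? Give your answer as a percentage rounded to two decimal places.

8.63%

Total capital V = 651 + 51 + 717 = 1419.
Equity: weight = 651/1419 = 0.4588; cost = 15%.
Preferred: weight = 51/1419 = 0.0359; cost = 9.1%.
Debentures: weight = 717/1419 = 0.5053; after-tax cost = 4% × (1 − 29.5%) = 2.8200%.
WACC = 0.4588 × 15.0000% + 0.0359 × 9.1000% + 0.5053 × 2.8200% = 8.6336%.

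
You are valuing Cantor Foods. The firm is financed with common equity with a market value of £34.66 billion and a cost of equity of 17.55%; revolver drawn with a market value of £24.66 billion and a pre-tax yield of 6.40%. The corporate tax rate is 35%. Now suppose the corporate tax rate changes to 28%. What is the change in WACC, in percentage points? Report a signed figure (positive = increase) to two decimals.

+0.19 pp

Current WACC:
Total capital V = 34.66 + 24.66 = 59.32.
Equity: weight = 34.66/59.32 = 0.5843; cost = 17.55%.
Revolver drawn: weight = 24.66/59.32 = 0.4157; after-tax cost = 6.4% × (1 − 35%) = 4.1600%.
WACC = 0.5843 × 17.5500% + 0.4157 × 4.1600% = 11.9836%.
After the change:
Total capital V = 34.66 + 24.66 = 59.32.
Equity: weight = 34.66/59.32 = 0.5843; cost = 17.55%.
Revolver drawn: weight = 24.66/59.32 = 0.4157; after-tax cost = 6.4% × (1 − 28%) = 4.6080%.
WACC = 0.5843 × 17.5500% + 0.4157 × 4.6080% = 12.1699%.
Change in WACC = 12.1699% − 11.9836% = 0.1862 pp.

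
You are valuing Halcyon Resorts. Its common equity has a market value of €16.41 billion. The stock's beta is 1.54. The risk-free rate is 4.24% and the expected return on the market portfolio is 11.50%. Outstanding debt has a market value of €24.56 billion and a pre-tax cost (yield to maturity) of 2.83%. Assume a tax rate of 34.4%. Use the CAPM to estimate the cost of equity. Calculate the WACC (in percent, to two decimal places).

7.29%

Market risk premium = 11.5% − 4.24% = 7.26%.
Cost of equity via CAPM: Re = 4.24% + 1.54 × 7.26% = 15.4204%.
Total capital V = 16.41 + 24.56 = 40.97.
Equity: weight = 16.41/40.97 = 0.4005; cost = 15.4204%.
Debt: weight = 24.56/40.97 = 0.5995; after-tax cost = 2.83% × (1 − 34.4%) = 1.8565%.
WACC = 0.4005 × 15.4204% + 0.5995 × 1.8565% = 7.2893%.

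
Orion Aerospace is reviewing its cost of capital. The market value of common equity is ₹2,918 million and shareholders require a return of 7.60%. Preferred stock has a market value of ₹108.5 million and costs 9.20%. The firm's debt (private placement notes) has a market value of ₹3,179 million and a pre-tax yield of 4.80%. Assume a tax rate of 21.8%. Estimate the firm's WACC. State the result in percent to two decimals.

Total capital V = 2918 + 108.5 + 3179 = 6205.5.
Equity: weight = 2918/6205.5 = 0.4702; cost = 7.6%.
Preferred: weight = 108.5/6205.5 = 0.0175; cost = 9.2%.
Private placement notes: weight = 3179/6205.5 = 0.5123; after-tax cost = 4.8% × (1 − 21.8%) = 3.7536%.
WACC = 0.4702 × 7.6000% + 0.0175 × 9.2000% + 0.5123 × 3.7536% = 5.6575%.

5.66%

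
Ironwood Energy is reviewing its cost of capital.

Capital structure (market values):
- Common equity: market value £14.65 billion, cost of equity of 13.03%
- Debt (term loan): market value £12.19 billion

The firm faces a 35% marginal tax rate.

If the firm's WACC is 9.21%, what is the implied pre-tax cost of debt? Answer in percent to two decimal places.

7.11%

Total capital V = 14.65 + 12.19 = 26.84.
Equity weight = 14.65/26.84 = 0.5458.
Term loan weight = 12.19/26.84 = 0.4542.
Equity contribution = 0.5458 × 13.03% = 7.1121%.
Remaining for debt = 9.21% − 7.1121% = 2.0979%.
Rd × (1 − 35%) × 0.4542 = 2.0979%  ⇒  Rd = 7.1063%.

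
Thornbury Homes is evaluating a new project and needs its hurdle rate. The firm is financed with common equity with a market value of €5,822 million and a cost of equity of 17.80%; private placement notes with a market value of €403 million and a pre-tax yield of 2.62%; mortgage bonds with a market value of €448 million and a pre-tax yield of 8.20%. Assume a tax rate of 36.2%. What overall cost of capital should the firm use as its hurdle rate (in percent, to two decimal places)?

Total capital V = 5822 + 403 + 448 = 6673.
Equity: weight = 5822/6673 = 0.8725; cost = 17.8%.
Private placement notes: weight = 403/6673 = 0.0604; after-tax cost = 2.62% × (1 − 36.2%) = 1.6716%.
Mortgage bonds: weight = 448/6673 = 0.0671; after-tax cost = 8.2% × (1 − 36.2%) = 5.2316%.
WACC = 0.8725 × 17.8000% + 0.0604 × 1.6716% + 0.0671 × 5.2316% = 15.9822%.

15.98%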